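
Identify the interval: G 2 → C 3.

G to C spans four letter names (G-A-B-C), so the interval is some kind of fourth.
G2 to C3 is 5 semitones, matching the perfect fourth exactly, so the quality is perfect.

perfect 4th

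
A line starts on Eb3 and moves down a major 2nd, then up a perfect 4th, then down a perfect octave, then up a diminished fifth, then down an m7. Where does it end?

Ebb2

A major second down from Eb3 is Db3.
A perfect fourth up from Db3 is Gb3.
Gb3 down a perfect octave → Gb2 (12 semitones).
Up a diminished fifth from Gb2: Dbb3 (6 semitones up).
A minor seventh down from Dbb3 is Ebb2.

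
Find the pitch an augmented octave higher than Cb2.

The letter stays C (same as the start), shifted an octave up.
Moving 13 semitones up from Cb2 (the size of an augmented octave) reaches C3.

C3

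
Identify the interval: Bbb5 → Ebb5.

perfect 5th

Descending from Bbb5 to Ebb5 is the same interval as ascending Ebb5 to Bbb5.
E to B spans five letter names (E-F-G-A-B), so the interval is some kind of fifth.
Ebb5 to Bbb5 is 7 semitones, matching the perfect fifth exactly, so the quality is perfect.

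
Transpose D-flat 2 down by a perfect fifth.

G-flat 1

Counting five letter names down from D lands on G.
A perfect fifth is 7 semitones; 7 semitones down from Db2 gives Gb1.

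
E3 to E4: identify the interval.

perfect 8th

E to E is the same letter name, plus an octave — that makes it an octave of some quality.
E3 to E4 is 12 semitones, matching the perfect octave exactly, so the quality is perfect.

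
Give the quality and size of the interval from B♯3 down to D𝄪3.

m6

Descending from B#3 to D##3 is the same interval as ascending D##3 to B#3.
D to B spans six letter names (D-E-F-G-A-B): a sixth.
D##3 to B#3 is 8 semitones, a half step short of the major sixth (9), so this is minor.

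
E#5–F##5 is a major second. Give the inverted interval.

minor seventh

Inverted interval numbers add to nine, so a second pairs with a seventh (2 + 7 = 9).
And major becomes minor under inversion, so we get a minor seventh.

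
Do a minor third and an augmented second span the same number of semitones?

A minor third = 3 semitones = an augmented second; enharmonically equal.

Yes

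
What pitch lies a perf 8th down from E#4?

E#3

The letter stays E (same as the start), shifted an octave down.
A perfect octave spans 12 semitones, so from E#4 the target pitch is E#3.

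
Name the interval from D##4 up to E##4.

D to E spans two letter names (D-E), so the interval is some kind of second.
D##4 to E##4 is 2 semitones, matching the major second exactly, so the quality is major.

M2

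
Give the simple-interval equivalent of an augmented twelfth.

augmented fifth

Subtracting seven from the interval number removes an octave: 12 − 7 = 5.
So an augmented twelfth is an octave plus an augmented fifth. The quality is unchanged.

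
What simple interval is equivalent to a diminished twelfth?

Subtracting seven from the interval number removes an octave: 12 − 7 = 5.
Quality carries through unchanged, so the simple form is a diminished fifth.

diminished 5th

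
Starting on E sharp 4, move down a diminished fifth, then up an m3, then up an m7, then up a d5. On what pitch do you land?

F sharp 5

A diminished fifth down from E#4 is A##3.
A minor third up from A##3 is C##4.
A minor seventh up from C##4 is B#4.
Up a diminished fifth from B#4: F#5 (6 semitones up).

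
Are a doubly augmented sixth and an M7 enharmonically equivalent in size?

A doubly augmented sixth = 11 semitones = a major seventh; enharmonically equal.

Yes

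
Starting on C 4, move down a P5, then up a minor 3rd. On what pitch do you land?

A flat 3

C4 down a perfect fifth → F3 (7 semitones).
A minor third up from F3 is Ab3.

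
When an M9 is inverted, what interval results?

First reduce the compound major ninth to its simple form, a major second.
Interval numbers invert to sum to nine: 2 + 7 = 9, so a second inverts to a seventh.
And major becomes minor under inversion, so we get a minor seventh.

minor seventh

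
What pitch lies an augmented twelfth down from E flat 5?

A double-flat 3

Five letters down from E (plus an octave) reaches A.
An augmented twelfth spans 20 semitones, so from Eb5 the target pitch is Abb3.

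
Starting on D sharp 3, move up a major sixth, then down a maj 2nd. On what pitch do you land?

A major sixth up from D#3 is B#3.
Down a major second from B#3: A#3 (2 semitones down).

A sharp 3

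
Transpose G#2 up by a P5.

The fifth takes the letter from G up to D.
A perfect fifth spans 7 semitones, so from G#2 the target pitch is D#3.

D#3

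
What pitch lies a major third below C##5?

The third takes the letter from C down to A.
A major third is 4 semitones; 4 semitones down from C##5 gives A#4.

A#4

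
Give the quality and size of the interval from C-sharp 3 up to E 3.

C to E spans three letter names (C-D-E): a third.
A major third would be 4 semitones, but C#3 to E3 is 3 — one semitone narrower, making it a minor third.

minor 3rd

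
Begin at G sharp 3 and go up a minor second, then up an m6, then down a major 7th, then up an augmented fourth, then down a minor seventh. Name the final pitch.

G#3 up a minor second → A3 (1 semitone).
A3 up a minor sixth → F4 (8 semitones).
F4 down a major seventh → Gb3 (11 semitones).
An augmented fourth up from Gb3 is C4.
Down a minor seventh from C4: D3 (10 semitones down).

D 3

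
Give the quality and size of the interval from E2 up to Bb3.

E to B spans five letter names (E-F-G-A-B), plus an octave: a twelfth.
A perfect twelfth would be 19 semitones; E2 to Bb3 is 18, one semitone narrower, so the interval is diminished.
(Equivalently, a compound diminished fifth: a diminished fifth plus an octave.)

diminished twelfth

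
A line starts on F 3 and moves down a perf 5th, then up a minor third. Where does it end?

Down a perfect fifth from F3: Bb2 (7 semitones down).
Bb2 up a minor third → Db3 (3 semitones).

D flat 3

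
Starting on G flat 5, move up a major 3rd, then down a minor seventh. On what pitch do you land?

C 5

Up a major third from Gb5: Bb5 (4 semitones up).
A minor seventh down from Bb5 is C5.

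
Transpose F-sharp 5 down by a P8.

F-sharp 4

The letter stays F (same as the start), shifted an octave down.
A perfect octave is 12 semitones; 12 semitones down from F#5 gives F#4.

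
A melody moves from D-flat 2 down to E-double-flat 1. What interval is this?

major 7th

Descending from Db2 to Ebb1 is the same interval as ascending Ebb1 to Db2.
E to D spans seven letter names (E-F-G-A-B-C-D): a seventh.
The major seventh spans 11 semitones, and Ebb1 to Db2 is exactly 11 semitones — so this is a major seventh.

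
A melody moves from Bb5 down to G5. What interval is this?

minor third

Descending from Bb5 to G5 is the same interval as ascending G5 to Bb5.
G to B spans three letter names (G-A-B): a third.
A major third would be 4 semitones, but G5 to Bb5 is 3 — one semitone narrower, making it a minor third.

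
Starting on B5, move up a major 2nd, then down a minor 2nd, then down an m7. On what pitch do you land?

Up a major second from B5: C#6 (2 semitones up).
Down a minor second from C#6: B#5 (1 semitone down).
Down a minor seventh from B#5: C##5 (10 semitones down).

C##5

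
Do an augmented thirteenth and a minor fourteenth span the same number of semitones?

Yes

Both span 22 semitones: an augmented thirteenth and a minor fourteenth are the same chromatic distance.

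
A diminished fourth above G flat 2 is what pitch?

Counting four letter names up from G lands on C.
A diminished fourth is 4 semitones; 4 semitones up from Gb2 gives Cbb3.

C double-flat 3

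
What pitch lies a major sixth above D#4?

B#4

Six letter names up from D: B.
Moving 9 semitones up from D#4 (the size of a major sixth) reaches B#4.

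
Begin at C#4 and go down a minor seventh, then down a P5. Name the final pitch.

Down a minor seventh from C#4: D#3 (10 semitones down).
A perfect fifth down from D#3 is G#2.

G#2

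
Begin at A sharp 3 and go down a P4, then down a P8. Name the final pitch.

A perfect fourth down from A#3 is E#3.
A perfect octave down from E#3 is E#2.

E sharp 2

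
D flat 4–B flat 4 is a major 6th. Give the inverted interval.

minor 3rd

Inverted interval numbers add to nine, so a sixth pairs with a third (6 + 3 = 9).
Quality inverts too: major becomes minor. That makes the inversion a minor third.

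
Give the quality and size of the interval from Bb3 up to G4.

B to G spans six letter names (B-C-D-E-F-G): a sixth.
Counting semitones, Bb3→G4 is 9, which is the major sixth.

major sixth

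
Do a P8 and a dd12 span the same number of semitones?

No

A perfect octave is 12 semitones but a doubly diminished twelfth is 17 semitones — different sizes.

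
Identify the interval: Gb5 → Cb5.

perfect fifth

Descending from Gb5 to Cb5 is the same interval as ascending Cb5 to Gb5.
C to G spans five letter names (C-D-E-F-G), so the interval is some kind of fifth.
Counting semitones, Cb5→Gb5 is 7, which is the perfect fifth.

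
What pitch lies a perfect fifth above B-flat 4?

F 5

The fifth takes the letter from B up to F.
A perfect fifth spans 7 semitones, so from Bb4 the target pitch is F5.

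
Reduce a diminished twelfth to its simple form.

diminished 5th

Each octave removed subtracts seven from the number: 12 − 7 = 5.
That makes a diminished twelfth a compound diminished fifth — an octave plus a diminished fifth.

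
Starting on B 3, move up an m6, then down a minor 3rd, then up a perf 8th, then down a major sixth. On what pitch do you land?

Up a minor sixth from B3: G4 (8 semitones up).
Down a minor third from G4: E4 (3 semitones down).
A perfect octave up from E4 is E5.
A major sixth down from E5 is G4.

G 4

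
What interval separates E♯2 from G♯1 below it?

major sixth

Descending from E#2 to G#1 is the same interval as ascending G#1 to E#2.
G to E spans six letter names (G-A-B-C-D-E): a sixth.
The major sixth spans 9 semitones, and G#1 to E#2 is exactly 9 semitones — so this is a major sixth.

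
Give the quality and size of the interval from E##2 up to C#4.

E to C spans six letter names (E-F-G-A-B-C), plus an octave: a thirteenth.
A major thirteenth would be 21 semitones; E##2 to C#4 is 19, two semitones narrower, so the interval is diminished.
(Equivalently, a compound diminished sixth: a diminished sixth plus an octave.)

diminished thirteenth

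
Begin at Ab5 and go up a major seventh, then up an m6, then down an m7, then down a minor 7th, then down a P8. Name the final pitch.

G4

Ab5 up a major seventh → G6 (11 semitones).
G6 up a minor sixth → Eb7 (8 semitones).
Eb7 down a minor seventh → F6 (10 semitones).
A minor seventh down from F6 is G5.
G5 down a perfect octave → G4 (12 semitones).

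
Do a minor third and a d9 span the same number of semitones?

A minor third spans 3 semitones; a diminished ninth spans 12 semitones. They differ by 9.

No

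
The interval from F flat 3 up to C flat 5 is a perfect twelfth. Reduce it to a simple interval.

Take out an octave (7 from the number): 12 − 7 = 5.
So a perfect twelfth is an octave plus a perfect fifth. The quality is unchanged.

perfect fifth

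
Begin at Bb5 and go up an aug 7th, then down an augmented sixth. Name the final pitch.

Bb5 up an augmented seventh → A#6 (12 semitones).
An augmented sixth down from A#6 is C6.

C6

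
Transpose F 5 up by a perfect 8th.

For an octave the letter name doesn't change: still F, an octave up.
A perfect octave is 12 semitones; 12 semitones up from F5 gives F6.

F 6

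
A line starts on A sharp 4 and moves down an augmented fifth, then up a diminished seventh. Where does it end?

A#4 down an augmented fifth → D4 (8 semitones).
A diminished seventh up from D4 is Cb5.

C flat 5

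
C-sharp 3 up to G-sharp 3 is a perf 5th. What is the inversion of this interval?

Inverted interval numbers add to nine, so a fifth pairs with a fourth (5 + 4 = 9).
The quality also flips — perfect stays perfect — giving a perfect fourth.

P4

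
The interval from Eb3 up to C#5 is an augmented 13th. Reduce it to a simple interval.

augmented sixth

Take out an octave (7 from the number): 13 − 7 = 6.
That makes an augmented thirteenth a compound augmented sixth — an octave plus an augmented sixth.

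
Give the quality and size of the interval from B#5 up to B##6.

B to B is the same letter name, plus an octave: an octave.
The perfect octave is 12 semitones; here we have 13, one semitone wider: augmented.

augmented octave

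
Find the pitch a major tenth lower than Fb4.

The tenth's letter: F down three letter names plus an octave → D.
A major tenth is 16 semitones; 16 semitones down from Fb4 gives Dbb3.

Dbb3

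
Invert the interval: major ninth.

minor 7th

First reduce the compound major ninth to its simple form, a major second.
Inverted interval numbers add to nine, so a second pairs with a seventh (2 + 7 = 9).
And major becomes minor under inversion, so we get a minor seventh.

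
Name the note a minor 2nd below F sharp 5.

E sharp 5

Counting two letter names down from F lands on E.
A minor second spans 1 semitone, so from F#5 the target pitch is E#5.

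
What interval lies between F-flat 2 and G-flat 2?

major 2nd

F to G spans two letter names (F-G): a second.
Counting semitones, Fb2→Gb2 is 2, which is the major second.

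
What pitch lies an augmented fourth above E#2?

A##2

Four letter names up from E: A.
An augmented fourth is 6 semitones; 6 semitones up from E#2 gives A##2.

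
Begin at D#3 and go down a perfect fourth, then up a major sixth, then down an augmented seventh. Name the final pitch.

D#3 down a perfect fourth → A#2 (5 semitones).
A major sixth up from A#2 is F##3.
F##3 down an augmented seventh → G2 (12 semitones).

G2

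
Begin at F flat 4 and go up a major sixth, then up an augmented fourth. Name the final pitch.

Up a major sixth from Fb4: Db5 (9 semitones up).
An augmented fourth up from Db5 is G5.

G 5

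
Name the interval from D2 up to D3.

P8

D to D is the same letter name, plus an octave: an octave.
Counting semitones, D2→D3 is 12, which is the perfect octave.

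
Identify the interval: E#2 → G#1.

M6

Descending from E#2 to G#1 is the same interval as ascending G#1 to E#2.
G to E spans six letter names (G-A-B-C-D-E): a sixth.
Counting semitones, G#1→E#2 is 9, which is the major sixth.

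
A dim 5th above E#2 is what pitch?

Five letter names up from E: B.
A diminished fifth is 6 semitones; 6 semitones up from E#2 gives B2.

B2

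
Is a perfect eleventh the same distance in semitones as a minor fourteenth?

17 semitones (perfect eleventh) vs 22 semitones (minor fourteenth): not equal.

No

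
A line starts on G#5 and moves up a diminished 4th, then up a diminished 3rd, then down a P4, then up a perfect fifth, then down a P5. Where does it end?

Bbb5

Up a diminished fourth from G#5: C6 (4 semitones up).
Up a diminished third from C6: Ebb6 (2 semitones up).
Ebb6 down a perfect fourth → Bbb5 (5 semitones).
Bbb5 up a perfect fifth → Fb6 (7 semitones).
Fb6 down a perfect fifth → Bbb5 (7 semitones).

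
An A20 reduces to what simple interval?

Subtracting seven from the interval number removes an octave: 20 − 14 = 6.
So an augmented twentieth is 2 octaves plus an augmented sixth. The quality is unchanged.

augmented 6th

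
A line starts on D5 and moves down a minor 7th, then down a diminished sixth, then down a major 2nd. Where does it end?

F##3

Down a minor seventh from D5: E4 (10 semitones down).
E4 down a diminished sixth → G##3 (7 semitones).
Down a major second from G##3: F##3 (2 semitones down).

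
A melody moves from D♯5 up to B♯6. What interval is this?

M13

D to B spans six letter names (D-E-F-G-A-B), plus an octave: a thirteenth.
D#5 to B#6 is 21 semitones, matching the major thirteenth exactly, so the quality is major.
(Equivalently, a compound major sixth: a major sixth plus an octave.)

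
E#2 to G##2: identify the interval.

E to G spans three letter names (E-F-G): a third.
E#2 to G##2 is 4 semitones, matching the major third exactly, so the quality is major.

major third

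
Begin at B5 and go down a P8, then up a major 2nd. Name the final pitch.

B5 down a perfect octave → B4 (12 semitones).
Up a major second from B4: C#5 (2 semitones up).

C#5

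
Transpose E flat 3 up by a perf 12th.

Counting five letter names plus an octave up from E lands on B.
A perfect twelfth spans 19 semitones, so from Eb3 the target pitch is Bb4.

B flat 4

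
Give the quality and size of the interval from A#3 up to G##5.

M14

A to G spans seven letter names (A-B-C-D-E-F-G), plus an octave — that makes it a fourteenth of some quality.
A#3 to G##5 is 23 semitones, matching the major fourteenth exactly, so the quality is major.
(Equivalently, a compound major seventh: a major seventh plus an octave.)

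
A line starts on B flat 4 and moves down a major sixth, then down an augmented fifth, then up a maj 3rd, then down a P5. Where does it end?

Down a major sixth from Bb4: Db4 (9 semitones down).
An augmented fifth down from Db4 is Gbb3.
Gbb3 up a major third → Bbb3 (4 semitones).
Bbb3 down a perfect fifth → Ebb3 (7 semitones).

E double-flat 3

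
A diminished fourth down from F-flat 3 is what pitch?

C 3

Four letter names down from F: C.
A diminished fourth is 4 semitones; 4 semitones down from Fb3 gives C3.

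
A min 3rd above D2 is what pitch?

F2

The third takes the letter from D up to F.
A minor third spans 3 semitones, so from D2 the target pitch is F2.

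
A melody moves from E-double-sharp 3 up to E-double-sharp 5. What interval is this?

perfect fifteenth

E to E is the same letter name, plus 2 octaves — that makes it a fifteenth of some quality.
Counting semitones, E##3→E##5 is 24, which is the perfect fifteenth.
(Equivalently, a compound perfect octave: a perfect octave plus an octave.)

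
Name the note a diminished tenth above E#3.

G4

The tenth's letter: E up three letter names plus an octave → G.
A diminished tenth spans 14 semitones, so from E#3 the target pitch is G4.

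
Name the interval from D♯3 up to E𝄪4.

augmented ninth

D to E spans two letter names (D-E), plus an octave: a ninth.
D#3 to E##4 spans 15 semitones — one semitone wider than the major ninth (14) — giving an augmented ninth.
(Equivalently, a compound augmented second: an augmented second plus an octave.)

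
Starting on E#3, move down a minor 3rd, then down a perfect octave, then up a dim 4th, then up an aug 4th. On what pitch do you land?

B#2

A minor third down from E#3 is C##3.
A perfect octave down from C##3 is C##2.
Up a diminished fourth from C##2: F#2 (4 semitones up).
An augmented fourth up from F#2 is B#2.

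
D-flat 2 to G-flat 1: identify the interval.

perfect fifth

Descending from Db2 to Gb1 is the same interval as ascending Gb1 to Db2.
G to D spans five letter names (G-A-B-C-D), so the interval is some kind of fifth.
The perfect fifth spans 7 semitones, and Gb1 to Db2 is exactly 7 semitones — so this is a perfect fifth.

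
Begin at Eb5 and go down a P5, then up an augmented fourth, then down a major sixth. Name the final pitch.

Down a perfect fifth from Eb5: Ab4 (7 semitones down).
An augmented fourth up from Ab4 is D5.
Down a major sixth from D5: F4 (9 semitones down).

F4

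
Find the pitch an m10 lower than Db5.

Bb3

The tenth's letter: D down three letter names plus an octave → B.
Moving 15 semitones down from Db5 (the size of a minor tenth) reaches Bb3.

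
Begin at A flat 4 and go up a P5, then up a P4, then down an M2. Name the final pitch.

A perfect fifth up from Ab4 is Eb5.
A perfect fourth up from Eb5 is Ab5.
Ab5 down a major second → Gb5 (2 semitones).

G flat 5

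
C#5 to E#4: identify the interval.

Descending from C#5 to E#4 is the same interval as ascending E#4 to C#5.
E to C spans six letter names (E-F-G-A-B-C) — that makes it a sixth of some quality.
A major sixth would be 9 semitones, but E#4 to C#5 is 8 — one semitone narrower, making it a minor sixth.

minor 6th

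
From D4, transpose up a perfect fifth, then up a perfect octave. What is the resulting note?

A5

Up a perfect fifth from D4: A4 (7 semitones up).
A4 up a perfect octave → A5 (12 semitones).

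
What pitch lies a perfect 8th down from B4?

B3

For an octave the letter name doesn't change: still B, an octave down.
A perfect octave is 12 semitones; 12 semitones down from B4 gives B3.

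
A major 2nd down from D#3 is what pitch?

Two letter names down from D: C.
A major second is 2 semitones; 2 semitones down from D#3 gives C#3.

C#3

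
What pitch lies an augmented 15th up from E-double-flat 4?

A fifteenth keeps the letter name E, two octaves up from E.
An augmented fifteenth is 25 semitones; 25 semitones up from Ebb4 gives Eb6.

E-flat 6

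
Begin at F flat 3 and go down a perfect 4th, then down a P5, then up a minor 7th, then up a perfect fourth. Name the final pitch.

A double-flat 3

Fb3 down a perfect fourth → Cb3 (5 semitones).
Down a perfect fifth from Cb3: Fb2 (7 semitones down).
Fb2 up a minor seventh → Ebb3 (10 semitones).
A perfect fourth up from Ebb3 is Abb3.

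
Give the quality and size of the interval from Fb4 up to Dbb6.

minor thirteenth

F to D spans six letter names (F-G-A-B-C-D), plus an octave, so the interval is some kind of thirteenth.
At 20 semitones, Fb4→Dbb6 falls one short of a major thirteenth: minor.
(Equivalently, a compound minor sixth: a minor sixth plus an octave.)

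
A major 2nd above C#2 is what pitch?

Counting two letter names up from C lands on D.
A major second is 2 semitones; 2 semitones up from C#2 gives D#2.

D#2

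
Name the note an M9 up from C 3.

D 4

The ninth's letter: C up two letter names plus an octave → D.
A major ninth spans 14 semitones, so from C3 the target pitch is D4.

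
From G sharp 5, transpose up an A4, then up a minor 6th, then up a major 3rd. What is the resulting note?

C double-sharp 7

Up an augmented fourth from G#5: C##6 (6 semitones up).
A minor sixth up from C##6 is A#6.
A#6 up a major third → C##7 (4 semitones).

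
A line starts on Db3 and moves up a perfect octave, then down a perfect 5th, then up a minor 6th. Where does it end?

Db3 up a perfect octave → Db4 (12 semitones).
A perfect fifth down from Db4 is Gb3.
A minor sixth up from Gb3 is Ebb4.

Ebb4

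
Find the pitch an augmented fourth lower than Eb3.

Bbb2

Four letter names down from E: B.
An augmented fourth is 6 semitones; 6 semitones down from Eb3 gives Bbb2.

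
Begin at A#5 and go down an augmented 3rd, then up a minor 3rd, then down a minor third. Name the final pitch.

A#5 down an augmented third → F5 (5 semitones).
A minor third up from F5 is Ab5.
A minor third down from Ab5 is F5.

F5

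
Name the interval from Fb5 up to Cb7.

F to C spans five letter names (F-G-A-B-C), plus an octave: a twelfth.
Counting semitones, Fb5→Cb7 is 19, which is the perfect twelfth.
(Equivalently, a compound perfect fifth: a perfect fifth plus an octave.)

perfect twelfth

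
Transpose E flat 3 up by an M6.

C 4

Counting six letter names up from E lands on C.
A major sixth is 9 semitones; 9 semitones up from Eb3 gives C4.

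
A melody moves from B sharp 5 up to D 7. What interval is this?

d10

B to D spans three letter names (B-C-D), plus an octave — that makes it a tenth of some quality.
A major tenth would be 16 semitones; B#5 to D7 is 14, two semitones narrower, so the interval is diminished.
(Equivalently, a compound diminished third: a diminished third plus an octave.)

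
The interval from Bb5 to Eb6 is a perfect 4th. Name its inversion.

Interval numbers invert to sum to nine: 4 + 5 = 9, so a fourth inverts to a fifth.
And perfect stays perfect under inversion, so we get a perfect fifth.

P5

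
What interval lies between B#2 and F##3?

perfect 5th

B to F spans five letter names (B-C-D-E-F) — that makes it a fifth of some quality.
B#2 to F##3 is 7 semitones, matching the perfect fifth exactly, so the quality is perfect.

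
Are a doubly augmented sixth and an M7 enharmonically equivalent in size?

Yes

A doubly augmented sixth = 11 semitones = a major seventh; enharmonically equal.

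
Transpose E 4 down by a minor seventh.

The seventh takes the letter from E down to F.
Moving 10 semitones down from E4 (the size of a minor seventh) reaches F#3.

F-sharp 3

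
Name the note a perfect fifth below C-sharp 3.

Five letter names down from C: F.
Moving 7 semitones down from C#3 (the size of a perfect fifth) reaches F#2.

F-sharp 2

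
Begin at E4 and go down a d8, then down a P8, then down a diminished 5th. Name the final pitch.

Down a diminished octave from E4: E#3 (11 semitones down).
A perfect octave down from E#3 is E#2.
Down a diminished fifth from E#2: A##1 (6 semitones down).

A##1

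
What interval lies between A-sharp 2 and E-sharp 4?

perfect twelfth

A to E spans five letter names (A-B-C-D-E), plus an octave: a twelfth.
Counting semitones, A#2→E#4 is 19, which is the perfect twelfth.
(Equivalently, a compound perfect fifth: a perfect fifth plus an octave.)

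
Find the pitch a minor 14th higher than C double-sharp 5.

The fourteenth's letter: C up seven letter names plus an octave → B.
A minor fourteenth is 22 semitones; 22 semitones up from C##5 gives B#6.

B sharp 6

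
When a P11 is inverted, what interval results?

First reduce the compound perfect eleventh to its simple form, a perfect fourth.
The rule of nine gives the new number: 9 − 4 = 5, so a fourth becomes a fifth.
Quality inverts too: perfect stays perfect. That makes the inversion a perfect fifth.

perfect 5th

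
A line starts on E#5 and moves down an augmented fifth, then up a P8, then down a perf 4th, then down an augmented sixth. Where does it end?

An augmented fifth down from E#5 is A4.
A perfect octave up from A4 is A5.
A perfect fourth down from A5 is E5.
Down an augmented sixth from E5: Gb4 (10 semitones down).

Gb4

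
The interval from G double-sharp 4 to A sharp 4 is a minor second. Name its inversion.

major seventh

Interval numbers invert to sum to nine: 2 + 7 = 9, so a second inverts to a seventh.
Quality inverts too: minor becomes major. That makes the inversion a major seventh.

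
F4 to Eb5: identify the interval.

F to E spans seven letter names (F-G-A-B-C-D-E), so the interval is some kind of seventh.
F4 to Eb5 is 10 semitones, a half step short of the major seventh (11), so this is minor.

minor 7th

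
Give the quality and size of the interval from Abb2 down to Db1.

diminished twelfth

Descending from Abb2 to Db1 is the same interval as ascending Db1 to Abb2.
D to A spans five letter names (D-E-F-G-A), plus an octave — that makes it a twelfth of some quality.
Db1 to Abb2 spans 18 semitones — one semitone narrower than the perfect twelfth (19) — giving a diminished twelfth.
(Equivalently, a compound diminished fifth: a diminished fifth plus an octave.)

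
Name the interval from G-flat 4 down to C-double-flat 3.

Descending from Gb4 to Cbb3 is the same interval as ascending Cbb3 to Gb4.
C to G spans five letter names (C-D-E-F-G), plus an octave, so the interval is some kind of twelfth.
The perfect twelfth is 19 semitones; here we have 20, one semitone wider: augmented.
(Equivalently, a compound augmented fifth: an augmented fifth plus an octave.)

A12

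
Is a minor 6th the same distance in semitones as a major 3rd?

No

8 semitones (minor sixth) vs 4 semitones (major third): not equal.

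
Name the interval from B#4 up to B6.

B to B is the same letter name, plus 2 octaves, so the interval is some kind of fifteenth.
A perfect fifteenth would be 24 semitones; B#4 to B6 is 23, one semitone narrower, so the interval is diminished.
(Equivalently, a compound diminished octave: a diminished octave plus an octave.)

d15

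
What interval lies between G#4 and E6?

minor thirteenth

G to E spans six letter names (G-A-B-C-D-E), plus an octave, so the interval is some kind of thirteenth.
At 20 semitones, G#4→E6 falls one short of a major thirteenth: minor.
(Equivalently, a compound minor sixth: a minor sixth plus an octave.)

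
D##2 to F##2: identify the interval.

D to F spans three letter names (D-E-F) — that makes it a third of some quality.
A major third would be 4 semitones, but D##2 to F##2 is 3 — one semitone narrower, making it a minor third.

minor third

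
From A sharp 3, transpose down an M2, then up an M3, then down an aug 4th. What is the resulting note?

A#3 down a major second → G#3 (2 semitones).
A major third up from G#3 is B#3.
B#3 down an augmented fourth → F#3 (6 semitones).

F sharp 3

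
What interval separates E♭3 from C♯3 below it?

diminished third

Descending from Eb3 to C#3 is the same interval as ascending C#3 to Eb3.
C to E spans three letter names (C-D-E), so the interval is some kind of third.
The major third is 4 semitones; here we have 2, two semitones narrower: diminished.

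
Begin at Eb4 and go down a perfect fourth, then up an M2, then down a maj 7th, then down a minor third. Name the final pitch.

A perfect fourth down from Eb4 is Bb3.
Up a major second from Bb3: C4 (2 semitones up).
A major seventh down from C4 is Db3.
Down a minor third from Db3: Bb2 (3 semitones down).

Bb2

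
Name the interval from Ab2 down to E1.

Descending from Ab2 to E1 is the same interval as ascending E1 to Ab2.
E to A spans four letter names (E-F-G-A), plus an octave — that makes it an eleventh of some quality.
The perfect eleventh is 17 semitones; here we have 16, one semitone narrower: diminished.
(Equivalently, a compound diminished fourth: a diminished fourth plus an octave.)

diminished 11th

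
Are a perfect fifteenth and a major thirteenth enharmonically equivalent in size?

No

24 semitones (perfect fifteenth) vs 21 semitones (major thirteenth): not equal.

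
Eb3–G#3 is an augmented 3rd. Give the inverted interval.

diminished 6th

Interval numbers invert to sum to nine: 3 + 6 = 9, so a third inverts to a sixth.
The quality also flips — augmented becomes diminished — giving a diminished sixth.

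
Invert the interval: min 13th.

First reduce the compound minor thirteenth to its simple form, a minor sixth.
Interval numbers invert to sum to nine: 6 + 3 = 9, so a sixth inverts to a third.
And minor becomes major under inversion, so we get a major third.

major 3rd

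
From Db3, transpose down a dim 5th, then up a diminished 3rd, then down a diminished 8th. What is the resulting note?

Down a diminished fifth from Db3: G2 (6 semitones down).
Up a diminished third from G2: Bbb2 (2 semitones up).
Down a diminished octave from Bbb2: Bb1 (11 semitones down).

Bb1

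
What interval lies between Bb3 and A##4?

B to A spans seven letter names (B-C-D-E-F-G-A): a seventh.
A major seventh would be 11 semitones; Bb3 to A##4 is 13, two semitones wider, so the interval is doubly augmented.

AA7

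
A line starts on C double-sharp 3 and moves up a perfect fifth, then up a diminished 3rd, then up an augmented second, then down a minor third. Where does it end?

A perfect fifth up from C##3 is G##3.
A diminished third up from G##3 is B3.
An augmented second up from B3 is C##4.
C##4 down a minor third → A##3 (3 semitones).

A double-sharp 3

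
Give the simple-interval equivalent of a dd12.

Take out an octave (7 from the number): 12 − 7 = 5.
Quality carries through unchanged, so the simple form is a doubly diminished fifth.

dd5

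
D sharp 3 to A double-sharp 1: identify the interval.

diminished 11th

Descending from D#3 to A##1 is the same interval as ascending A##1 to D#3.
A to D spans four letter names (A-B-C-D), plus an octave, so the interval is some kind of eleventh.
A perfect eleventh would be 17 semitones; A##1 to D#3 is 16, one semitone narrower, so the interval is diminished.
(Equivalently, a compound diminished fourth: a diminished fourth plus an octave.)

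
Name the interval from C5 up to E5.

C to E spans three letter names (C-D-E) — that makes it a third of some quality.
C5 to E5 is 4 semitones, matching the major third exactly, so the quality is major.

major third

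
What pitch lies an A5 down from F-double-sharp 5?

B 4

The fifth takes the letter from F down to B.
Moving 8 semitones down from F##5 (the size of an augmented fifth) reaches B4.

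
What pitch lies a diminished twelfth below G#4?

Five letters down from G (plus an octave) reaches C.
Moving 18 semitones down from G#4 (the size of a diminished twelfth) reaches C##3.

C##3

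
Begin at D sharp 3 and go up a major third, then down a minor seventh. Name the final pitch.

D#3 up a major third → F##3 (4 semitones).
A minor seventh down from F##3 is G##2.

G double-sharp 2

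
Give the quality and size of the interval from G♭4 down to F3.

minor ninth

Descending from Gb4 to F3 is the same interval as ascending F3 to Gb4.
F to G spans two letter names (F-G), plus an octave, so the interval is some kind of ninth.
A major ninth would be 14 semitones, but F3 to Gb4 is 13 — one semitone narrower, making it a minor ninth.
(Equivalently, a compound minor second: a minor second plus an octave.)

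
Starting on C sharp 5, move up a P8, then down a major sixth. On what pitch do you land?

Up a perfect octave from C#5: C#6 (12 semitones up).
A major sixth down from C#6 is E5.

E 5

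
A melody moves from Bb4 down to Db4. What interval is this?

Descending from Bb4 to Db4 is the same interval as ascending Db4 to Bb4.
D to B spans six letter names (D-E-F-G-A-B), so the interval is some kind of sixth.
The major sixth spans 9 semitones, and Db4 to Bb4 is exactly 9 semitones — so this is a major sixth.

major sixth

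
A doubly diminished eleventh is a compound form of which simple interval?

Each octave removed subtracts seven from the number: 11 − 7 = 4.
Quality carries through unchanged, so the simple form is a doubly diminished fourth.

doubly diminished fourth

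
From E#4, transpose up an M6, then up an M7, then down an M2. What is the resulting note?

Up a major sixth from E#4: C##5 (9 semitones up).
Up a major seventh from C##5: B##5 (11 semitones up).
Down a major second from B##5: A##5 (2 semitones down).

A##5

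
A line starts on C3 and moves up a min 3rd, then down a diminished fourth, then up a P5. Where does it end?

F#3

A minor third up from C3 is Eb3.
Down a diminished fourth from Eb3: B2 (4 semitones down).
Up a perfect fifth from B2: F#3 (7 semitones up).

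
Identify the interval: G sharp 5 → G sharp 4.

Descending from G#5 to G#4 is the same interval as ascending G#4 to G#5.
G to G is the same letter name, plus an octave — that makes it an octave of some quality.
G#4 to G#5 is 12 semitones, matching the perfect octave exactly, so the quality is perfect.

perfect octave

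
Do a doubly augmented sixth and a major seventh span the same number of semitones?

A doubly augmented sixth = 11 semitones = a major seventh; enharmonically equal.

Yes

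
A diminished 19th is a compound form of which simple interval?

Take out 2 octaves (14 from the number): 19 − 14 = 5.
Quality carries through unchanged, so the simple form is a diminished fifth.

d5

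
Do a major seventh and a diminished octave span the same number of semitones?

Yes

A major seventh = 11 semitones = a diminished octave; enharmonically equal.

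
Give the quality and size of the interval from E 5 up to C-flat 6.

E to C spans six letter names (E-F-G-A-B-C), so the interval is some kind of sixth.
A major sixth would be 9 semitones; E5 to Cb6 is 7, two semitones narrower, so the interval is diminished.

d6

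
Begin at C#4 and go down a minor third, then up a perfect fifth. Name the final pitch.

C#4 down a minor third → A#3 (3 semitones).
Up a perfect fifth from A#3: E#4 (7 semitones up).

E#4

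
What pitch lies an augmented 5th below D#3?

The fifth takes the letter from D down to G.
An augmented fifth spans 8 semitones, so from D#3 the target pitch is G2.

G2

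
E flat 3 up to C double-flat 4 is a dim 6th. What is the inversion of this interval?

augmented third

The rule of nine gives the new number: 9 − 6 = 3, so a sixth becomes a third.
The quality also flips — diminished becomes augmented — giving an augmented third.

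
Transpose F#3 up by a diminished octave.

For an octave the letter name doesn't change: still F, an octave up.
A diminished octave spans 11 semitones, so from F#3 the target pitch is F4.

F4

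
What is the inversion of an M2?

minor seventh

The rule of nine gives the new number: 9 − 2 = 7, so a second becomes a seventh.
And major becomes minor under inversion, so we get a minor seventh.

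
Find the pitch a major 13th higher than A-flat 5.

The thirteenth's letter: A up six letter names plus an octave → F.
A major thirteenth spans 21 semitones, so from Ab5 the target pitch is F7.

F 7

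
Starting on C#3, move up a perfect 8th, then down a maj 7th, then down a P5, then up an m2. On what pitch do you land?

Ab2

C#3 up a perfect octave → C#4 (12 semitones).
A major seventh down from C#4 is D3.
Down a perfect fifth from D3: G2 (7 semitones down).
Up a minor second from G2: Ab2 (1 semitone up).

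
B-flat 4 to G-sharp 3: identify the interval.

Descending from Bb4 to G#3 is the same interval as ascending G#3 to Bb4.
G to B spans three letter names (G-A-B), plus an octave: a tenth.
A major tenth would be 16 semitones; G#3 to Bb4 is 14, two semitones narrower, so the interval is diminished.
(Equivalently, a compound diminished third: a diminished third plus an octave.)

diminished 10th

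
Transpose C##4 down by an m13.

E##2

The thirteenth's letter: C down six letter names plus an octave → E.
Moving 20 semitones down from C##4 (the size of a minor thirteenth) reaches E##2.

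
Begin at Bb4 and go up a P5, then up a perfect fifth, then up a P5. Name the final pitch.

G6

Up a perfect fifth from Bb4: F5 (7 semitones up).
A perfect fifth up from F5 is C6.
Up a perfect fifth from C6: G6 (7 semitones up).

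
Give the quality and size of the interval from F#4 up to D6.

minor 13th

F to D spans six letter names (F-G-A-B-C-D), plus an octave, so the interval is some kind of thirteenth.
A major thirteenth would be 21 semitones, but F#4 to D6 is 20 — one semitone narrower, making it a minor thirteenth.
(Equivalently, a compound minor sixth: a minor sixth plus an octave.)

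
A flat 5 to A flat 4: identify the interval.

perfect 8th

Descending from Ab5 to Ab4 is the same interval as ascending Ab4 to Ab5.
A to A is the same letter name, plus an octave, so the interval is some kind of octave.
Counting semitones, Ab4→Ab5 is 12, which is the perfect octave.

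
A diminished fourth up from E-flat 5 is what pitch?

Four letter names up from E: A.
A diminished fourth spans 4 semitones, so from Eb5 the target pitch is Abb5.

A-double-flat 5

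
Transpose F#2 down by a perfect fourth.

C#2

Four letter names down from F: C.
A perfect fourth spans 5 semitones, so from F#2 the target pitch is C#2.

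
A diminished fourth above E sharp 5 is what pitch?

Four letter names up from E: A.
Moving 4 semitones up from E#5 (the size of a diminished fourth) reaches A5.

A 5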